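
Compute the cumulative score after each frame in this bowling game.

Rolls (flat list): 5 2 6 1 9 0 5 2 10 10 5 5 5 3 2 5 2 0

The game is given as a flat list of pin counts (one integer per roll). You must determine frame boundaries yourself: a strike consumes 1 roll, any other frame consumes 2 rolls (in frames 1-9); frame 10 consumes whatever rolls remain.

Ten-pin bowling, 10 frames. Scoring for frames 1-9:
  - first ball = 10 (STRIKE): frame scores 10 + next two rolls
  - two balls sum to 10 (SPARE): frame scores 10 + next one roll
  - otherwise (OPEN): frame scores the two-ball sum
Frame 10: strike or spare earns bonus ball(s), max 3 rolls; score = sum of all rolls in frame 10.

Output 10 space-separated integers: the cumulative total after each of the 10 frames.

Frame 1: OPEN (5+2=7). Cumulative: 7
Frame 2: OPEN (6+1=7). Cumulative: 14
Frame 3: OPEN (9+0=9). Cumulative: 23
Frame 4: OPEN (5+2=7). Cumulative: 30
Frame 5: STRIKE. 10 + next two rolls (10+5) = 25. Cumulative: 55
Frame 6: STRIKE. 10 + next two rolls (5+5) = 20. Cumulative: 75
Frame 7: SPARE (5+5=10). 10 + next roll (5) = 15. Cumulative: 90
Frame 8: OPEN (5+3=8). Cumulative: 98
Frame 9: OPEN (2+5=7). Cumulative: 105
Frame 10: OPEN. Sum of all frame-10 rolls (2+0) = 2. Cumulative: 107

Answer: 7 14 23 30 55 75 90 98 105 107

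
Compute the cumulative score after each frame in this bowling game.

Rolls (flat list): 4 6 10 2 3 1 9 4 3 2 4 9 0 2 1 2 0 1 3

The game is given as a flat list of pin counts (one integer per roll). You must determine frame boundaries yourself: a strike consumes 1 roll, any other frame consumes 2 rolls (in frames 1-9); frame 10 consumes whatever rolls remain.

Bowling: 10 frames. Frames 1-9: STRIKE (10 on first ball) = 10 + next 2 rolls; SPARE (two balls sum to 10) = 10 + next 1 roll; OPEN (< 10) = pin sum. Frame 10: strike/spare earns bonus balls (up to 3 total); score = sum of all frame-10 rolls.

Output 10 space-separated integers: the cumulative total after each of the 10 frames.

Frame 1: SPARE (4+6=10). 10 + next roll (10) = 20. Cumulative: 20
Frame 2: STRIKE. 10 + next two rolls (2+3) = 15. Cumulative: 35
Frame 3: OPEN (2+3=5). Cumulative: 40
Frame 4: SPARE (1+9=10). 10 + next roll (4) = 14. Cumulative: 54
Frame 5: OPEN (4+3=7). Cumulative: 61
Frame 6: OPEN (2+4=6). Cumulative: 67
Frame 7: OPEN (9+0=9). Cumulative: 76
Frame 8: OPEN (2+1=3). Cumulative: 79
Frame 9: OPEN (2+0=2). Cumulative: 81
Frame 10: OPEN. Sum of all frame-10 rolls (1+3) = 4. Cumulative: 85

Answer: 20 35 40 54 61 67 76 79 81 85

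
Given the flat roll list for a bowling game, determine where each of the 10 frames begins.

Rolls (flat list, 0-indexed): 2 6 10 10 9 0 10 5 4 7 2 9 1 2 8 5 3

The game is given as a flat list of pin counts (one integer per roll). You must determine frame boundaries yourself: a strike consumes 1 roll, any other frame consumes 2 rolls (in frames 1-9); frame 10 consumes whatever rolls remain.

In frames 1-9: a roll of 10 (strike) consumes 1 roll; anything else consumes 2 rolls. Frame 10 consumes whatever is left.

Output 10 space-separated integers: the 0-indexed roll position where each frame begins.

Answer: 0 2 3 4 6 7 9 11 13 15

Derivation:
Frame 1 starts at roll index 0: rolls=2,6 (sum=8), consumes 2 rolls
Frame 2 starts at roll index 2: roll=10 (strike), consumes 1 roll
Frame 3 starts at roll index 3: roll=10 (strike), consumes 1 roll
Frame 4 starts at roll index 4: rolls=9,0 (sum=9), consumes 2 rolls
Frame 5 starts at roll index 6: roll=10 (strike), consumes 1 roll
Frame 6 starts at roll index 7: rolls=5,4 (sum=9), consumes 2 rolls
Frame 7 starts at roll index 9: rolls=7,2 (sum=9), consumes 2 rolls
Frame 8 starts at roll index 11: rolls=9,1 (sum=10), consumes 2 rolls
Frame 9 starts at roll index 13: rolls=2,8 (sum=10), consumes 2 rolls
Frame 10 starts at roll index 15: 2 remaining rolls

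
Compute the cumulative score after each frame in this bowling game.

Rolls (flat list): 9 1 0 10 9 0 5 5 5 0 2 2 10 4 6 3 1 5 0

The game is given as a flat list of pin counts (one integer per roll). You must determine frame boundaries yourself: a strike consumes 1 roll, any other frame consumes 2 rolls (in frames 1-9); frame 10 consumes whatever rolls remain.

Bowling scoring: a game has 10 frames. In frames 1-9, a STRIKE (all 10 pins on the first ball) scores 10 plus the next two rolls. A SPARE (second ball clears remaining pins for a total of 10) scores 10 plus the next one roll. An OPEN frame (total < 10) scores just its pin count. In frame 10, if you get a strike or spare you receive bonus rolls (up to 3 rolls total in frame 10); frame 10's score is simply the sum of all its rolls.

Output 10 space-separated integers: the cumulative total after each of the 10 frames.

Answer: 10 29 38 53 58 62 82 95 99 104

Derivation:
Frame 1: SPARE (9+1=10). 10 + next roll (0) = 10. Cumulative: 10
Frame 2: SPARE (0+10=10). 10 + next roll (9) = 19. Cumulative: 29
Frame 3: OPEN (9+0=9). Cumulative: 38
Frame 4: SPARE (5+5=10). 10 + next roll (5) = 15. Cumulative: 53
Frame 5: OPEN (5+0=5). Cumulative: 58
Frame 6: OPEN (2+2=4). Cumulative: 62
Frame 7: STRIKE. 10 + next two rolls (4+6) = 20. Cumulative: 82
Frame 8: SPARE (4+6=10). 10 + next roll (3) = 13. Cumulative: 95
Frame 9: OPEN (3+1=4). Cumulative: 99
Frame 10: OPEN. Sum of all frame-10 rolls (5+0) = 5. Cumulative: 104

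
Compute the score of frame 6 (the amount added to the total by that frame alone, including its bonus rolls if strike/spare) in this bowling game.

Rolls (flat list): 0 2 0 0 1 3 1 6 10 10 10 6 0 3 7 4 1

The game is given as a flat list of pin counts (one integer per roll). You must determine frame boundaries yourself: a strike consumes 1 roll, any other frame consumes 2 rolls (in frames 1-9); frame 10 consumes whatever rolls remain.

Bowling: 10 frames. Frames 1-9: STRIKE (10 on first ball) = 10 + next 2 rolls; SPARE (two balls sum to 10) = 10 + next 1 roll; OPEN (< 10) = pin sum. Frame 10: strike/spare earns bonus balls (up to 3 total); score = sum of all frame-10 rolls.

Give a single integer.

Answer: 26

Derivation:
Frame 1: OPEN (0+2=2). Cumulative: 2
Frame 2: OPEN (0+0=0). Cumulative: 2
Frame 3: OPEN (1+3=4). Cumulative: 6
Frame 4: OPEN (1+6=7). Cumulative: 13
Frame 5: STRIKE. 10 + next two rolls (10+10) = 30. Cumulative: 43
Frame 6: STRIKE. 10 + next two rolls (10+6) = 26. Cumulative: 69
Frame 7: STRIKE. 10 + next two rolls (6+0) = 16. Cumulative: 85
Frame 8: OPEN (6+0=6). Cumulative: 91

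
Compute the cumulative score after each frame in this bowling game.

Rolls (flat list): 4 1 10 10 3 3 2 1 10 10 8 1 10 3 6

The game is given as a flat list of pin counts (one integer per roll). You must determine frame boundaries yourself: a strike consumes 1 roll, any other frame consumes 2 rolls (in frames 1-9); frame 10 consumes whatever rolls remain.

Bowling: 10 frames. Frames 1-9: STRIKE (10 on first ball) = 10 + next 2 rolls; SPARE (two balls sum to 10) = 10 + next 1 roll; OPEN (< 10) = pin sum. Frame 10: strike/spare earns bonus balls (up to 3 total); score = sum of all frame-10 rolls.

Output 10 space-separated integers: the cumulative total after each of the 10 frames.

Answer: 5 28 44 50 53 81 100 109 128 137

Derivation:
Frame 1: OPEN (4+1=5). Cumulative: 5
Frame 2: STRIKE. 10 + next two rolls (10+3) = 23. Cumulative: 28
Frame 3: STRIKE. 10 + next two rolls (3+3) = 16. Cumulative: 44
Frame 4: OPEN (3+3=6). Cumulative: 50
Frame 5: OPEN (2+1=3). Cumulative: 53
Frame 6: STRIKE. 10 + next two rolls (10+8) = 28. Cumulative: 81
Frame 7: STRIKE. 10 + next two rolls (8+1) = 19. Cumulative: 100
Frame 8: OPEN (8+1=9). Cumulative: 109
Frame 9: STRIKE. 10 + next two rolls (3+6) = 19. Cumulative: 128
Frame 10: OPEN. Sum of all frame-10 rolls (3+6) = 9. Cumulative: 137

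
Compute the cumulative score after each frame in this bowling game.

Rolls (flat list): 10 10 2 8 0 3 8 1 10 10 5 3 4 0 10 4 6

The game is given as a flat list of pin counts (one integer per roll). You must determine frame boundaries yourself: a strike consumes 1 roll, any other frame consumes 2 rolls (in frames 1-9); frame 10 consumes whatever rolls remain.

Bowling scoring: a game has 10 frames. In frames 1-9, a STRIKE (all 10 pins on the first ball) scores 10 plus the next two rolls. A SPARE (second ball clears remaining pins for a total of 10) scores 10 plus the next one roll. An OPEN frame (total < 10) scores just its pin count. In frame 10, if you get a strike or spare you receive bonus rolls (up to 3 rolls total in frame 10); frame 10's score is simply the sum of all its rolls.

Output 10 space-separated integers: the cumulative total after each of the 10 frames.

Frame 1: STRIKE. 10 + next two rolls (10+2) = 22. Cumulative: 22
Frame 2: STRIKE. 10 + next two rolls (2+8) = 20. Cumulative: 42
Frame 3: SPARE (2+8=10). 10 + next roll (0) = 10. Cumulative: 52
Frame 4: OPEN (0+3=3). Cumulative: 55
Frame 5: OPEN (8+1=9). Cumulative: 64
Frame 6: STRIKE. 10 + next two rolls (10+5) = 25. Cumulative: 89
Frame 7: STRIKE. 10 + next two rolls (5+3) = 18. Cumulative: 107
Frame 8: OPEN (5+3=8). Cumulative: 115
Frame 9: OPEN (4+0=4). Cumulative: 119
Frame 10: STRIKE. Sum of all frame-10 rolls (10+4+6) = 20. Cumulative: 139

Answer: 22 42 52 55 64 89 107 115 119 139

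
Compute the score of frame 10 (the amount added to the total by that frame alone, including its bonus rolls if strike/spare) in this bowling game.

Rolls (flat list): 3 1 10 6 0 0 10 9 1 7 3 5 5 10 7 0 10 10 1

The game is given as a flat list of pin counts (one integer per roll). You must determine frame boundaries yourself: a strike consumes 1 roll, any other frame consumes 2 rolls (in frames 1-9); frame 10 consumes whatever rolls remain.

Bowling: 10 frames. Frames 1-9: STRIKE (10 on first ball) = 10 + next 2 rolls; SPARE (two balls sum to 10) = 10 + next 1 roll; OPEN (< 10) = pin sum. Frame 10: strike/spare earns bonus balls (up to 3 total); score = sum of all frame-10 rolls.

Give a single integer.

Frame 1: OPEN (3+1=4). Cumulative: 4
Frame 2: STRIKE. 10 + next two rolls (6+0) = 16. Cumulative: 20
Frame 3: OPEN (6+0=6). Cumulative: 26
Frame 4: SPARE (0+10=10). 10 + next roll (9) = 19. Cumulative: 45
Frame 5: SPARE (9+1=10). 10 + next roll (7) = 17. Cumulative: 62
Frame 6: SPARE (7+3=10). 10 + next roll (5) = 15. Cumulative: 77
Frame 7: SPARE (5+5=10). 10 + next roll (10) = 20. Cumulative: 97
Frame 8: STRIKE. 10 + next two rolls (7+0) = 17. Cumulative: 114
Frame 9: OPEN (7+0=7). Cumulative: 121
Frame 10: STRIKE. Sum of all frame-10 rolls (10+10+1) = 21. Cumulative: 142

Answer: 21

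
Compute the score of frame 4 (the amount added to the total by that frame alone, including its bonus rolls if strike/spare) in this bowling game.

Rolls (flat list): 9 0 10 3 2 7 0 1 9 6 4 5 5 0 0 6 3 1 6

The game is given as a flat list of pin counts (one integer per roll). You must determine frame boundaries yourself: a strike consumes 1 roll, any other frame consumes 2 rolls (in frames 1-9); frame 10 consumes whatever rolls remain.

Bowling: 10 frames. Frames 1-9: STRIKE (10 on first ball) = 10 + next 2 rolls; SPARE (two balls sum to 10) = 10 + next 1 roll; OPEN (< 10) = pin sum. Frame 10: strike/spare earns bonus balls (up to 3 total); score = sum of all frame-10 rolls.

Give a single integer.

Answer: 7

Derivation:
Frame 1: OPEN (9+0=9). Cumulative: 9
Frame 2: STRIKE. 10 + next two rolls (3+2) = 15. Cumulative: 24
Frame 3: OPEN (3+2=5). Cumulative: 29
Frame 4: OPEN (7+0=7). Cumulative: 36
Frame 5: SPARE (1+9=10). 10 + next roll (6) = 16. Cumulative: 52
Frame 6: SPARE (6+4=10). 10 + next roll (5) = 15. Cumulative: 67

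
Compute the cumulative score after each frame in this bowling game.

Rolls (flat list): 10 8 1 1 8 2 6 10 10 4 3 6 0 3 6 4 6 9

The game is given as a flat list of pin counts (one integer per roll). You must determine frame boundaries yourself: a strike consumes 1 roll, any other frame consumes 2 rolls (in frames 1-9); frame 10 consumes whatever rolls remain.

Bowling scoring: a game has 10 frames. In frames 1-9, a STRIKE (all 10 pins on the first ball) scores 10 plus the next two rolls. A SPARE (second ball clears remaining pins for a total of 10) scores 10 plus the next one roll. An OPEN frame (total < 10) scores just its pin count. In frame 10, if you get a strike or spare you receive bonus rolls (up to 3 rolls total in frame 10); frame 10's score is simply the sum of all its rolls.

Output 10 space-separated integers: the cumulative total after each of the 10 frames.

Answer: 19 28 37 45 69 86 93 99 108 127

Derivation:
Frame 1: STRIKE. 10 + next two rolls (8+1) = 19. Cumulative: 19
Frame 2: OPEN (8+1=9). Cumulative: 28
Frame 3: OPEN (1+8=9). Cumulative: 37
Frame 4: OPEN (2+6=8). Cumulative: 45
Frame 5: STRIKE. 10 + next two rolls (10+4) = 24. Cumulative: 69
Frame 6: STRIKE. 10 + next two rolls (4+3) = 17. Cumulative: 86
Frame 7: OPEN (4+3=7). Cumulative: 93
Frame 8: OPEN (6+0=6). Cumulative: 99
Frame 9: OPEN (3+6=9). Cumulative: 108
Frame 10: SPARE. Sum of all frame-10 rolls (4+6+9) = 19. Cumulative: 127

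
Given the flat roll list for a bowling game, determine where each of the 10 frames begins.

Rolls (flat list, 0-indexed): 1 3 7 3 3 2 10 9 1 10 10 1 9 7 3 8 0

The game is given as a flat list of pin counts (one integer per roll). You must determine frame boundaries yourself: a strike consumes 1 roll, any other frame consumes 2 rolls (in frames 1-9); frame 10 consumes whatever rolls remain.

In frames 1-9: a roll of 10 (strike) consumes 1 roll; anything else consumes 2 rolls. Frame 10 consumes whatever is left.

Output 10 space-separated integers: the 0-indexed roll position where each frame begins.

Answer: 0 2 4 6 7 9 10 11 13 15

Derivation:
Frame 1 starts at roll index 0: rolls=1,3 (sum=4), consumes 2 rolls
Frame 2 starts at roll index 2: rolls=7,3 (sum=10), consumes 2 rolls
Frame 3 starts at roll index 4: rolls=3,2 (sum=5), consumes 2 rolls
Frame 4 starts at roll index 6: roll=10 (strike), consumes 1 roll
Frame 5 starts at roll index 7: rolls=9,1 (sum=10), consumes 2 rolls
Frame 6 starts at roll index 9: roll=10 (strike), consumes 1 roll
Frame 7 starts at roll index 10: roll=10 (strike), consumes 1 roll
Frame 8 starts at roll index 11: rolls=1,9 (sum=10), consumes 2 rolls
Frame 9 starts at roll index 13: rolls=7,3 (sum=10), consumes 2 rolls
Frame 10 starts at roll index 15: 2 remaining rolls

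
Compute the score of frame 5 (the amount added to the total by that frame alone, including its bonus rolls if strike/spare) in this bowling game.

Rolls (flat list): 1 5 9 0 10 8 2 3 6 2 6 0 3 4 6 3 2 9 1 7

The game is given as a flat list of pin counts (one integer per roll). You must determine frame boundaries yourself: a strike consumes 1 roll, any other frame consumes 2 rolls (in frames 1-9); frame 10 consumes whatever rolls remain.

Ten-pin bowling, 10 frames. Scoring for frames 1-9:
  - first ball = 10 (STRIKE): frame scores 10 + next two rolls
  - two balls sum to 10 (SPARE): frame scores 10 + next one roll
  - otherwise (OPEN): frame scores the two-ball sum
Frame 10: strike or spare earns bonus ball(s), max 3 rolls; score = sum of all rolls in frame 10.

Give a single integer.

Answer: 9

Derivation:
Frame 1: OPEN (1+5=6). Cumulative: 6
Frame 2: OPEN (9+0=9). Cumulative: 15
Frame 3: STRIKE. 10 + next two rolls (8+2) = 20. Cumulative: 35
Frame 4: SPARE (8+2=10). 10 + next roll (3) = 13. Cumulative: 48
Frame 5: OPEN (3+6=9). Cumulative: 57
Frame 6: OPEN (2+6=8). Cumulative: 65
Frame 7: OPEN (0+3=3). Cumulative: 68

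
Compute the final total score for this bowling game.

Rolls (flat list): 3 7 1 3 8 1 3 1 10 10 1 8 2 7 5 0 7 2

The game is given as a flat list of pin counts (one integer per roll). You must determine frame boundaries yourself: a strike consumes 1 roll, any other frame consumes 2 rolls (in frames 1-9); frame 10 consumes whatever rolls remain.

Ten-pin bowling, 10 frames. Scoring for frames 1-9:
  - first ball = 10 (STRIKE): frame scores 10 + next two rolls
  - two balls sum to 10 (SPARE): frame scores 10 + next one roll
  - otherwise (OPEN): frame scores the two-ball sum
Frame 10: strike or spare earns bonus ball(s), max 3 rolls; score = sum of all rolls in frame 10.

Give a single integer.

Answer: 100

Derivation:
Frame 1: SPARE (3+7=10). 10 + next roll (1) = 11. Cumulative: 11
Frame 2: OPEN (1+3=4). Cumulative: 15
Frame 3: OPEN (8+1=9). Cumulative: 24
Frame 4: OPEN (3+1=4). Cumulative: 28
Frame 5: STRIKE. 10 + next two rolls (10+1) = 21. Cumulative: 49
Frame 6: STRIKE. 10 + next two rolls (1+8) = 19. Cumulative: 68
Frame 7: OPEN (1+8=9). Cumulative: 77
Frame 8: OPEN (2+7=9). Cumulative: 86
Frame 9: OPEN (5+0=5). Cumulative: 91
Frame 10: OPEN. Sum of all frame-10 rolls (7+2) = 9. Cumulative: 100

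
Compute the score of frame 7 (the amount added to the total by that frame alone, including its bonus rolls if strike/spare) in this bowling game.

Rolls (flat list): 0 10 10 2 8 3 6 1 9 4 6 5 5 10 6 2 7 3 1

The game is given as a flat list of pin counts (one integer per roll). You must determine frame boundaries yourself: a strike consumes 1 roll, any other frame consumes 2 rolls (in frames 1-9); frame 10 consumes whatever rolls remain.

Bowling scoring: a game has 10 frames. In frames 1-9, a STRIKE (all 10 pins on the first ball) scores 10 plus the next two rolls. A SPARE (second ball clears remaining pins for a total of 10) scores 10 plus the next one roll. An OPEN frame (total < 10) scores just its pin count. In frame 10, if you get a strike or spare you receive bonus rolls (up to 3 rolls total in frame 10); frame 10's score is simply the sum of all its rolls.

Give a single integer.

Answer: 20

Derivation:
Frame 1: SPARE (0+10=10). 10 + next roll (10) = 20. Cumulative: 20
Frame 2: STRIKE. 10 + next two rolls (2+8) = 20. Cumulative: 40
Frame 3: SPARE (2+8=10). 10 + next roll (3) = 13. Cumulative: 53
Frame 4: OPEN (3+6=9). Cumulative: 62
Frame 5: SPARE (1+9=10). 10 + next roll (4) = 14. Cumulative: 76
Frame 6: SPARE (4+6=10). 10 + next roll (5) = 15. Cumulative: 91
Frame 7: SPARE (5+5=10). 10 + next roll (10) = 20. Cumulative: 111
Frame 8: STRIKE. 10 + next two rolls (6+2) = 18. Cumulative: 129
Frame 9: OPEN (6+2=8). Cumulative: 137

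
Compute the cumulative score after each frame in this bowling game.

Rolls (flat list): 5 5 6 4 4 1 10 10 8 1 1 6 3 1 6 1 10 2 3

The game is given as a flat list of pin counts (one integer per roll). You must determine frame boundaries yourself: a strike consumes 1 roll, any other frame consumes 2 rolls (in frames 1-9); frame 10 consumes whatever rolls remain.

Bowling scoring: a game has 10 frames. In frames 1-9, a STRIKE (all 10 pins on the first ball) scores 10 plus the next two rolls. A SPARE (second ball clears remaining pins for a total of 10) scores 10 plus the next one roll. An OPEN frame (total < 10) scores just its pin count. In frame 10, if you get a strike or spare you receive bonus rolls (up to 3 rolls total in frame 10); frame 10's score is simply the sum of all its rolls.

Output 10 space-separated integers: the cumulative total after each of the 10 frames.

Frame 1: SPARE (5+5=10). 10 + next roll (6) = 16. Cumulative: 16
Frame 2: SPARE (6+4=10). 10 + next roll (4) = 14. Cumulative: 30
Frame 3: OPEN (4+1=5). Cumulative: 35
Frame 4: STRIKE. 10 + next two rolls (10+8) = 28. Cumulative: 63
Frame 5: STRIKE. 10 + next two rolls (8+1) = 19. Cumulative: 82
Frame 6: OPEN (8+1=9). Cumulative: 91
Frame 7: OPEN (1+6=7). Cumulative: 98
Frame 8: OPEN (3+1=4). Cumulative: 102
Frame 9: OPEN (6+1=7). Cumulative: 109
Frame 10: STRIKE. Sum of all frame-10 rolls (10+2+3) = 15. Cumulative: 124

Answer: 16 30 35 63 82 91 98 102 109 124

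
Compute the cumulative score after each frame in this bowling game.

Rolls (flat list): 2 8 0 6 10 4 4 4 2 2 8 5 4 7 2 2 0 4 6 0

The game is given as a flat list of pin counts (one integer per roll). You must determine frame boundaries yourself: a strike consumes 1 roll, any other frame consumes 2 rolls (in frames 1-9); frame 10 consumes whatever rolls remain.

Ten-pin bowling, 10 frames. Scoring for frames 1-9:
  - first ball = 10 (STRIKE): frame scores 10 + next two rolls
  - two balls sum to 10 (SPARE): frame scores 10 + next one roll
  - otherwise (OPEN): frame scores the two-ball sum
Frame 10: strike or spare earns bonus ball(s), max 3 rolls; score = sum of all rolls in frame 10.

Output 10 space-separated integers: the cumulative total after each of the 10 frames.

Answer: 10 16 34 42 48 63 72 81 83 93

Derivation:
Frame 1: SPARE (2+8=10). 10 + next roll (0) = 10. Cumulative: 10
Frame 2: OPEN (0+6=6). Cumulative: 16
Frame 3: STRIKE. 10 + next two rolls (4+4) = 18. Cumulative: 34
Frame 4: OPEN (4+4=8). Cumulative: 42
Frame 5: OPEN (4+2=6). Cumulative: 48
Frame 6: SPARE (2+8=10). 10 + next roll (5) = 15. Cumulative: 63
Frame 7: OPEN (5+4=9). Cumulative: 72
Frame 8: OPEN (7+2=9). Cumulative: 81
Frame 9: OPEN (2+0=2). Cumulative: 83
Frame 10: SPARE. Sum of all frame-10 rolls (4+6+0) = 10. Cumulative: 93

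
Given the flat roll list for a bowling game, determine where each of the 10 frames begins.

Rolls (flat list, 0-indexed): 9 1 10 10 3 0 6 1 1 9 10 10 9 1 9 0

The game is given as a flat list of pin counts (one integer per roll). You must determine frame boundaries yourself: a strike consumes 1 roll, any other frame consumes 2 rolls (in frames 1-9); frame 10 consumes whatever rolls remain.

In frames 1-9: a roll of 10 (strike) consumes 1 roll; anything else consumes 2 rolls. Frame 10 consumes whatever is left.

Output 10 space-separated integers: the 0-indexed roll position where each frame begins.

Answer: 0 2 3 4 6 8 10 11 12 14

Derivation:
Frame 1 starts at roll index 0: rolls=9,1 (sum=10), consumes 2 rolls
Frame 2 starts at roll index 2: roll=10 (strike), consumes 1 roll
Frame 3 starts at roll index 3: roll=10 (strike), consumes 1 roll
Frame 4 starts at roll index 4: rolls=3,0 (sum=3), consumes 2 rolls
Frame 5 starts at roll index 6: rolls=6,1 (sum=7), consumes 2 rolls
Frame 6 starts at roll index 8: rolls=1,9 (sum=10), consumes 2 rolls
Frame 7 starts at roll index 10: roll=10 (strike), consumes 1 roll
Frame 8 starts at roll index 11: roll=10 (strike), consumes 1 roll
Frame 9 starts at roll index 12: rolls=9,1 (sum=10), consumes 2 rolls
Frame 10 starts at roll index 14: 2 remaining rolls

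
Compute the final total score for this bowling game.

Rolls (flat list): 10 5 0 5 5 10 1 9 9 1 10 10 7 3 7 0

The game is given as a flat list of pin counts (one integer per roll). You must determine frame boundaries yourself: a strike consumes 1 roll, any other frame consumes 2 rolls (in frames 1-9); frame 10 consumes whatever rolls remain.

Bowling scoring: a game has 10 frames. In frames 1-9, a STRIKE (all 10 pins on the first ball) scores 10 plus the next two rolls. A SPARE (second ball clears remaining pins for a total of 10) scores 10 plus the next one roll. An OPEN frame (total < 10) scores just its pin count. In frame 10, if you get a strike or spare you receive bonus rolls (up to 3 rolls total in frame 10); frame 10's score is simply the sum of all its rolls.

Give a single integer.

Frame 1: STRIKE. 10 + next two rolls (5+0) = 15. Cumulative: 15
Frame 2: OPEN (5+0=5). Cumulative: 20
Frame 3: SPARE (5+5=10). 10 + next roll (10) = 20. Cumulative: 40
Frame 4: STRIKE. 10 + next two rolls (1+9) = 20. Cumulative: 60
Frame 5: SPARE (1+9=10). 10 + next roll (9) = 19. Cumulative: 79
Frame 6: SPARE (9+1=10). 10 + next roll (10) = 20. Cumulative: 99
Frame 7: STRIKE. 10 + next two rolls (10+7) = 27. Cumulative: 126
Frame 8: STRIKE. 10 + next two rolls (7+3) = 20. Cumulative: 146
Frame 9: SPARE (7+3=10). 10 + next roll (7) = 17. Cumulative: 163
Frame 10: OPEN. Sum of all frame-10 rolls (7+0) = 7. Cumulative: 170

Answer: 170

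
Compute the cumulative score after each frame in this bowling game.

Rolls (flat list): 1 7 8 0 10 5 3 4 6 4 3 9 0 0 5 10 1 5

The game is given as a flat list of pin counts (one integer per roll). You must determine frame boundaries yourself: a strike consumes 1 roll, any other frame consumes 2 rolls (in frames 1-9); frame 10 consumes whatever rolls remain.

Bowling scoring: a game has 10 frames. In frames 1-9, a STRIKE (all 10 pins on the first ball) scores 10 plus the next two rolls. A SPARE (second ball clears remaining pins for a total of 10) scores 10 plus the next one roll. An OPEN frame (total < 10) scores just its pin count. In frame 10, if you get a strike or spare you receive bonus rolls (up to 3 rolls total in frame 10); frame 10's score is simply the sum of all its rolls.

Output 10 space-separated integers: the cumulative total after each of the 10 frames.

Answer: 8 16 34 42 56 63 72 77 93 99

Derivation:
Frame 1: OPEN (1+7=8). Cumulative: 8
Frame 2: OPEN (8+0=8). Cumulative: 16
Frame 3: STRIKE. 10 + next two rolls (5+3) = 18. Cumulative: 34
Frame 4: OPEN (5+3=8). Cumulative: 42
Frame 5: SPARE (4+6=10). 10 + next roll (4) = 14. Cumulative: 56
Frame 6: OPEN (4+3=7). Cumulative: 63
Frame 7: OPEN (9+0=9). Cumulative: 72
Frame 8: OPEN (0+5=5). Cumulative: 77
Frame 9: STRIKE. 10 + next two rolls (1+5) = 16. Cumulative: 93
Frame 10: OPEN. Sum of all frame-10 rolls (1+5) = 6. Cumulative: 99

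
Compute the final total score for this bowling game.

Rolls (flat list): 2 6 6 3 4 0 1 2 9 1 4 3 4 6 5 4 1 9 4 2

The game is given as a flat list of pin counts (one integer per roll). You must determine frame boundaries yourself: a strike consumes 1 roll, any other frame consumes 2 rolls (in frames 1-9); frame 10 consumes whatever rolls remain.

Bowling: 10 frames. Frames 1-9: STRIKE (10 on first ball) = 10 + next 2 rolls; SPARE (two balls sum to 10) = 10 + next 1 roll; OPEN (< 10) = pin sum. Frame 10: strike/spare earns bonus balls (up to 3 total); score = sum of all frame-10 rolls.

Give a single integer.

Answer: 89

Derivation:
Frame 1: OPEN (2+6=8). Cumulative: 8
Frame 2: OPEN (6+3=9). Cumulative: 17
Frame 3: OPEN (4+0=4). Cumulative: 21
Frame 4: OPEN (1+2=3). Cumulative: 24
Frame 5: SPARE (9+1=10). 10 + next roll (4) = 14. Cumulative: 38
Frame 6: OPEN (4+3=7). Cumulative: 45
Frame 7: SPARE (4+6=10). 10 + next roll (5) = 15. Cumulative: 60
Frame 8: OPEN (5+4=9). Cumulative: 69
Frame 9: SPARE (1+9=10). 10 + next roll (4) = 14. Cumulative: 83
Frame 10: OPEN. Sum of all frame-10 rolls (4+2) = 6. Cumulative: 89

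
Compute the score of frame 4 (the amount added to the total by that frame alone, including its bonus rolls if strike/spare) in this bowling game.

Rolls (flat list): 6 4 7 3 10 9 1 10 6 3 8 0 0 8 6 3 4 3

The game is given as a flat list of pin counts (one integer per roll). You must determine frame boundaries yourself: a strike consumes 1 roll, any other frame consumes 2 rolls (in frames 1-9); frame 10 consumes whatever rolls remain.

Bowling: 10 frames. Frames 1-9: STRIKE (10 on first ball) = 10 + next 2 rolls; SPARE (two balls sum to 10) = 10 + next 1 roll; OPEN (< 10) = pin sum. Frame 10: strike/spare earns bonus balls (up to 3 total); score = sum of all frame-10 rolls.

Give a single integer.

Frame 1: SPARE (6+4=10). 10 + next roll (7) = 17. Cumulative: 17
Frame 2: SPARE (7+3=10). 10 + next roll (10) = 20. Cumulative: 37
Frame 3: STRIKE. 10 + next two rolls (9+1) = 20. Cumulative: 57
Frame 4: SPARE (9+1=10). 10 + next roll (10) = 20. Cumulative: 77
Frame 5: STRIKE. 10 + next two rolls (6+3) = 19. Cumulative: 96
Frame 6: OPEN (6+3=9). Cumulative: 105

Answer: 20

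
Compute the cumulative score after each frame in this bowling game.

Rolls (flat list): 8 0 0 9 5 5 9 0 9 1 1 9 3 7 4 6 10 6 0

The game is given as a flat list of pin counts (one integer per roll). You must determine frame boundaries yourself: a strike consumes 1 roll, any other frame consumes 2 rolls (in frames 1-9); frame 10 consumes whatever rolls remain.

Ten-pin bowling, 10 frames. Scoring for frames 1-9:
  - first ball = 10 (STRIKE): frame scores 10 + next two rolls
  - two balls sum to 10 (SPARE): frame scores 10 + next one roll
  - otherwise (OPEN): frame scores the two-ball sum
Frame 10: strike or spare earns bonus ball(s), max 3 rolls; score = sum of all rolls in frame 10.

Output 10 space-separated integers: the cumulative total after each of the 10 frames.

Frame 1: OPEN (8+0=8). Cumulative: 8
Frame 2: OPEN (0+9=9). Cumulative: 17
Frame 3: SPARE (5+5=10). 10 + next roll (9) = 19. Cumulative: 36
Frame 4: OPEN (9+0=9). Cumulative: 45
Frame 5: SPARE (9+1=10). 10 + next roll (1) = 11. Cumulative: 56
Frame 6: SPARE (1+9=10). 10 + next roll (3) = 13. Cumulative: 69
Frame 7: SPARE (3+7=10). 10 + next roll (4) = 14. Cumulative: 83
Frame 8: SPARE (4+6=10). 10 + next roll (10) = 20. Cumulative: 103
Frame 9: STRIKE. 10 + next two rolls (6+0) = 16. Cumulative: 119
Frame 10: OPEN. Sum of all frame-10 rolls (6+0) = 6. Cumulative: 125

Answer: 8 17 36 45 56 69 83 103 119 125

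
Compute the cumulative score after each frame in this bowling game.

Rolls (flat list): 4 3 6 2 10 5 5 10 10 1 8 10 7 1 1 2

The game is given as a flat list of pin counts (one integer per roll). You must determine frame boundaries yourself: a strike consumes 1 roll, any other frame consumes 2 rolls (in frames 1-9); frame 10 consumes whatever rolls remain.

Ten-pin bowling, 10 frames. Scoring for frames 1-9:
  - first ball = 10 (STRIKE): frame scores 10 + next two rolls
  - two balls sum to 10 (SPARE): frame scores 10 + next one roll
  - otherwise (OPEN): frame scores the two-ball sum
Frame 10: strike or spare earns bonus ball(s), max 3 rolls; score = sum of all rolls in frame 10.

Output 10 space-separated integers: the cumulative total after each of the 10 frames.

Answer: 7 15 35 55 76 95 104 122 130 133

Derivation:
Frame 1: OPEN (4+3=7). Cumulative: 7
Frame 2: OPEN (6+2=8). Cumulative: 15
Frame 3: STRIKE. 10 + next two rolls (5+5) = 20. Cumulative: 35
Frame 4: SPARE (5+5=10). 10 + next roll (10) = 20. Cumulative: 55
Frame 5: STRIKE. 10 + next two rolls (10+1) = 21. Cumulative: 76
Frame 6: STRIKE. 10 + next two rolls (1+8) = 19. Cumulative: 95
Frame 7: OPEN (1+8=9). Cumulative: 104
Frame 8: STRIKE. 10 + next two rolls (7+1) = 18. Cumulative: 122
Frame 9: OPEN (7+1=8). Cumulative: 130
Frame 10: OPEN. Sum of all frame-10 rolls (1+2) = 3. Cumulative: 133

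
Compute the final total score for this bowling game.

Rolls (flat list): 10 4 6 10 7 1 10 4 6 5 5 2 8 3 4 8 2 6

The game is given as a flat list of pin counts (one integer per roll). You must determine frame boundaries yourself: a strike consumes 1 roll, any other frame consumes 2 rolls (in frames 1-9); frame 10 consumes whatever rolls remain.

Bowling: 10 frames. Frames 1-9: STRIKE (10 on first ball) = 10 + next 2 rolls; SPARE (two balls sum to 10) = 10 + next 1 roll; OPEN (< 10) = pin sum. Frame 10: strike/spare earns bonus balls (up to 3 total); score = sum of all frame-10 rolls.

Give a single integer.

Frame 1: STRIKE. 10 + next two rolls (4+6) = 20. Cumulative: 20
Frame 2: SPARE (4+6=10). 10 + next roll (10) = 20. Cumulative: 40
Frame 3: STRIKE. 10 + next two rolls (7+1) = 18. Cumulative: 58
Frame 4: OPEN (7+1=8). Cumulative: 66
Frame 5: STRIKE. 10 + next two rolls (4+6) = 20. Cumulative: 86
Frame 6: SPARE (4+6=10). 10 + next roll (5) = 15. Cumulative: 101
Frame 7: SPARE (5+5=10). 10 + next roll (2) = 12. Cumulative: 113
Frame 8: SPARE (2+8=10). 10 + next roll (3) = 13. Cumulative: 126
Frame 9: OPEN (3+4=7). Cumulative: 133
Frame 10: SPARE. Sum of all frame-10 rolls (8+2+6) = 16. Cumulative: 149

Answer: 149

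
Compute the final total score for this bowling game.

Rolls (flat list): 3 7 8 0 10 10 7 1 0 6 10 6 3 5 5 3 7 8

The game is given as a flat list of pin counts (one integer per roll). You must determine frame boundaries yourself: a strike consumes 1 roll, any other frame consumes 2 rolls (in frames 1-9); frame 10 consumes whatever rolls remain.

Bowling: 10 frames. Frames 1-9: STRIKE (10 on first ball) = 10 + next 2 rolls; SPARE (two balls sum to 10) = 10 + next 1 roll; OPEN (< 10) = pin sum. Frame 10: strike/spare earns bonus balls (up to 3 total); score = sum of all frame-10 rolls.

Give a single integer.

Answer: 144

Derivation:
Frame 1: SPARE (3+7=10). 10 + next roll (8) = 18. Cumulative: 18
Frame 2: OPEN (8+0=8). Cumulative: 26
Frame 3: STRIKE. 10 + next two rolls (10+7) = 27. Cumulative: 53
Frame 4: STRIKE. 10 + next two rolls (7+1) = 18. Cumulative: 71
Frame 5: OPEN (7+1=8). Cumulative: 79
Frame 6: OPEN (0+6=6). Cumulative: 85
Frame 7: STRIKE. 10 + next two rolls (6+3) = 19. Cumulative: 104
Frame 8: OPEN (6+3=9). Cumulative: 113
Frame 9: SPARE (5+5=10). 10 + next roll (3) = 13. Cumulative: 126
Frame 10: SPARE. Sum of all frame-10 rolls (3+7+8) = 18. Cumulative: 144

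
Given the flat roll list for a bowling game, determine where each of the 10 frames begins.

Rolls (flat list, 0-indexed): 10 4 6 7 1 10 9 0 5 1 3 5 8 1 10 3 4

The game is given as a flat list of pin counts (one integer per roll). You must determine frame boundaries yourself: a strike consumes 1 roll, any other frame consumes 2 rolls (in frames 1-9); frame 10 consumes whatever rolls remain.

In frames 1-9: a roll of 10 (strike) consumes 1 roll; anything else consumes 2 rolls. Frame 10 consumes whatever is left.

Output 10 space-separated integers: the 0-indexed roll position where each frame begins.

Answer: 0 1 3 5 6 8 10 12 14 15

Derivation:
Frame 1 starts at roll index 0: roll=10 (strike), consumes 1 roll
Frame 2 starts at roll index 1: rolls=4,6 (sum=10), consumes 2 rolls
Frame 3 starts at roll index 3: rolls=7,1 (sum=8), consumes 2 rolls
Frame 4 starts at roll index 5: roll=10 (strike), consumes 1 roll
Frame 5 starts at roll index 6: rolls=9,0 (sum=9), consumes 2 rolls
Frame 6 starts at roll index 8: rolls=5,1 (sum=6), consumes 2 rolls
Frame 7 starts at roll index 10: rolls=3,5 (sum=8), consumes 2 rolls
Frame 8 starts at roll index 12: rolls=8,1 (sum=9), consumes 2 rolls
Frame 9 starts at roll index 14: roll=10 (strike), consumes 1 roll
Frame 10 starts at roll index 15: 2 remaining rolls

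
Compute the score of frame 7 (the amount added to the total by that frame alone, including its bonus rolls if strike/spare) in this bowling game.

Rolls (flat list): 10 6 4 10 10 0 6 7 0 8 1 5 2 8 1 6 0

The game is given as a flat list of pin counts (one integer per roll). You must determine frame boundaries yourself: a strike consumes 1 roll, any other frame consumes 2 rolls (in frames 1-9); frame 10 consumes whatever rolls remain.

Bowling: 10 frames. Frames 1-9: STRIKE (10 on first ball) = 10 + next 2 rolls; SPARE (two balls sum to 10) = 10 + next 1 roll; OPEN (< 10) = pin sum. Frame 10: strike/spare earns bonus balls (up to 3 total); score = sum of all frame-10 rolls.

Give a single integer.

Frame 1: STRIKE. 10 + next two rolls (6+4) = 20. Cumulative: 20
Frame 2: SPARE (6+4=10). 10 + next roll (10) = 20. Cumulative: 40
Frame 3: STRIKE. 10 + next two rolls (10+0) = 20. Cumulative: 60
Frame 4: STRIKE. 10 + next two rolls (0+6) = 16. Cumulative: 76
Frame 5: OPEN (0+6=6). Cumulative: 82
Frame 6: OPEN (7+0=7). Cumulative: 89
Frame 7: OPEN (8+1=9). Cumulative: 98
Frame 8: OPEN (5+2=7). Cumulative: 105
Frame 9: OPEN (8+1=9). Cumulative: 114

Answer: 9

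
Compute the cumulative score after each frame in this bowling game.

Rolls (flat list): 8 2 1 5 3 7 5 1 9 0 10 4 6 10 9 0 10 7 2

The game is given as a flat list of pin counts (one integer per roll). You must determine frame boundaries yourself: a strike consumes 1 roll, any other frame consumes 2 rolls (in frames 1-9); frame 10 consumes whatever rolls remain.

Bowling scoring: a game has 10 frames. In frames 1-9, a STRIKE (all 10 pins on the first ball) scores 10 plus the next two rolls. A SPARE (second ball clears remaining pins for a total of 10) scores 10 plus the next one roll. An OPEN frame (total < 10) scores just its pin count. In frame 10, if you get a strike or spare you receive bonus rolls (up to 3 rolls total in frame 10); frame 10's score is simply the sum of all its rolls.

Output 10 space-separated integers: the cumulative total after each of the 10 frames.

Answer: 11 17 32 38 47 67 87 106 115 134

Derivation:
Frame 1: SPARE (8+2=10). 10 + next roll (1) = 11. Cumulative: 11
Frame 2: OPEN (1+5=6). Cumulative: 17
Frame 3: SPARE (3+7=10). 10 + next roll (5) = 15. Cumulative: 32
Frame 4: OPEN (5+1=6). Cumulative: 38
Frame 5: OPEN (9+0=9). Cumulative: 47
Frame 6: STRIKE. 10 + next two rolls (4+6) = 20. Cumulative: 67
Frame 7: SPARE (4+6=10). 10 + next roll (10) = 20. Cumulative: 87
Frame 8: STRIKE. 10 + next two rolls (9+0) = 19. Cumulative: 106
Frame 9: OPEN (9+0=9). Cumulative: 115
Frame 10: STRIKE. Sum of all frame-10 rolls (10+7+2) = 19. Cumulative: 134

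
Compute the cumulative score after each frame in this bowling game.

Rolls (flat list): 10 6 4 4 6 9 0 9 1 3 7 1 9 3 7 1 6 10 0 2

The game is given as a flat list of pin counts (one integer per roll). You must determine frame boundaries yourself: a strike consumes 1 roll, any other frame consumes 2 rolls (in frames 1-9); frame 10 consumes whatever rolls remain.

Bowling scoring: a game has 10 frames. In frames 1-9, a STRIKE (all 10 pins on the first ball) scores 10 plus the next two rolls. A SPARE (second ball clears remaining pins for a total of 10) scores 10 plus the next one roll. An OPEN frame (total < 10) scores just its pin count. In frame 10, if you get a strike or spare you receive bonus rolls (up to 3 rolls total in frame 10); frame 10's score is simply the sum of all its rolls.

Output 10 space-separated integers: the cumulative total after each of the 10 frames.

Answer: 20 34 53 62 75 86 99 110 117 129

Derivation:
Frame 1: STRIKE. 10 + next two rolls (6+4) = 20. Cumulative: 20
Frame 2: SPARE (6+4=10). 10 + next roll (4) = 14. Cumulative: 34
Frame 3: SPARE (4+6=10). 10 + next roll (9) = 19. Cumulative: 53
Frame 4: OPEN (9+0=9). Cumulative: 62
Frame 5: SPARE (9+1=10). 10 + next roll (3) = 13. Cumulative: 75
Frame 6: SPARE (3+7=10). 10 + next roll (1) = 11. Cumulative: 86
Frame 7: SPARE (1+9=10). 10 + next roll (3) = 13. Cumulative: 99
Frame 8: SPARE (3+7=10). 10 + next roll (1) = 11. Cumulative: 110
Frame 9: OPEN (1+6=7). Cumulative: 117
Frame 10: STRIKE. Sum of all frame-10 rolls (10+0+2) = 12. Cumulative: 129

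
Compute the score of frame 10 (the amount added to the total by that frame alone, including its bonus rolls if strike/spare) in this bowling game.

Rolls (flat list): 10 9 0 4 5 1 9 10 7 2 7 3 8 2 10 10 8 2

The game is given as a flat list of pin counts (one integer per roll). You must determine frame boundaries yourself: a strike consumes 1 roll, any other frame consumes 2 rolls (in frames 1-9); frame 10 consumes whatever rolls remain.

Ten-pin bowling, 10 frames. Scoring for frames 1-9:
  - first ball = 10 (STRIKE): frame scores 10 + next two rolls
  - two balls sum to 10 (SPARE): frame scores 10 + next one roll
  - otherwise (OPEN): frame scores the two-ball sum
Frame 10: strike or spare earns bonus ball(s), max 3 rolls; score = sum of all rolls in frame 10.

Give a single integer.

Frame 1: STRIKE. 10 + next two rolls (9+0) = 19. Cumulative: 19
Frame 2: OPEN (9+0=9). Cumulative: 28
Frame 3: OPEN (4+5=9). Cumulative: 37
Frame 4: SPARE (1+9=10). 10 + next roll (10) = 20. Cumulative: 57
Frame 5: STRIKE. 10 + next two rolls (7+2) = 19. Cumulative: 76
Frame 6: OPEN (7+2=9). Cumulative: 85
Frame 7: SPARE (7+3=10). 10 + next roll (8) = 18. Cumulative: 103
Frame 8: SPARE (8+2=10). 10 + next roll (10) = 20. Cumulative: 123
Frame 9: STRIKE. 10 + next two rolls (10+8) = 28. Cumulative: 151
Frame 10: STRIKE. Sum of all frame-10 rolls (10+8+2) = 20. Cumulative: 171

Answer: 20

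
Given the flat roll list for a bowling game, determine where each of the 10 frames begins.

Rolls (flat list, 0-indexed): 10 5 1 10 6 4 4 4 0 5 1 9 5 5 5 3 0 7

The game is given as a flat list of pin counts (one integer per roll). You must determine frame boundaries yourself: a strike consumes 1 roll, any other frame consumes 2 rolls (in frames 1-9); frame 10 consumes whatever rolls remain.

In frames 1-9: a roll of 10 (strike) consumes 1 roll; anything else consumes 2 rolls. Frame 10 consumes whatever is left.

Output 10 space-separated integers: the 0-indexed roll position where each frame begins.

Answer: 0 1 3 4 6 8 10 12 14 16

Derivation:
Frame 1 starts at roll index 0: roll=10 (strike), consumes 1 roll
Frame 2 starts at roll index 1: rolls=5,1 (sum=6), consumes 2 rolls
Frame 3 starts at roll index 3: roll=10 (strike), consumes 1 roll
Frame 4 starts at roll index 4: rolls=6,4 (sum=10), consumes 2 rolls
Frame 5 starts at roll index 6: rolls=4,4 (sum=8), consumes 2 rolls
Frame 6 starts at roll index 8: rolls=0,5 (sum=5), consumes 2 rolls
Frame 7 starts at roll index 10: rolls=1,9 (sum=10), consumes 2 rolls
Frame 8 starts at roll index 12: rolls=5,5 (sum=10), consumes 2 rolls
Frame 9 starts at roll index 14: rolls=5,3 (sum=8), consumes 2 rolls
Frame 10 starts at roll index 16: 2 remaining rolls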